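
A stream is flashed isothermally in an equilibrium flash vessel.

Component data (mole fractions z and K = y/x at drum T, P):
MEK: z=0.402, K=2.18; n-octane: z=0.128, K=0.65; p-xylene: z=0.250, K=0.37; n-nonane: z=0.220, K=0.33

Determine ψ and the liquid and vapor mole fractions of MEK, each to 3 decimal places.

ψ = 0.177, x_MEK = 0.332, y_MEK = 0.725

Rachford–Rice: g(ψ) = Σ zᵢ(Kᵢ−1)/(1+ψ(Kᵢ−1)) = 0.
Check two-phase: ΣzᵢKᵢ = 1.125 > 1 and Σzᵢ/Kᵢ = 1.724 > 1, so g(0) = 0.125 > 0 and g(1) = -0.724 < 0.
Newton iteration, ψ⁰ = 0.5:
  ψ = 0.500: g = -0.2075, g' = -0.679 → ψ = 0.194
  ψ = 0.194: g = -0.0112, g' = -0.648 → ψ = 0.177
Converged at ψ = 0.177.
Compositions from xᵢ = zᵢ/(1+ψ(Kᵢ−1)), yᵢ = Kᵢxᵢ:
  MEK: x = 0.332, y = 0.725
  n-octane: x = 0.136, y = 0.089
  p-xylene: x = 0.281, y = 0.104
  n-nonane: x = 0.250, y = 0.082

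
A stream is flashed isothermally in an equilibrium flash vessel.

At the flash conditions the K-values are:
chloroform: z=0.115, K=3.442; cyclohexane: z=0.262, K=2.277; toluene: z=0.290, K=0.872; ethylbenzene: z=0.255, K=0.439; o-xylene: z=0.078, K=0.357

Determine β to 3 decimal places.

Newton–Raphson from β = 0.36:
  β = 0.360: g = 0.0952, g' = -0.581 → β = 0.524
  β = 0.524: g = 0.0056, g' = -0.525 → β = 0.535
Converged at β = 0.535.

β = 0.535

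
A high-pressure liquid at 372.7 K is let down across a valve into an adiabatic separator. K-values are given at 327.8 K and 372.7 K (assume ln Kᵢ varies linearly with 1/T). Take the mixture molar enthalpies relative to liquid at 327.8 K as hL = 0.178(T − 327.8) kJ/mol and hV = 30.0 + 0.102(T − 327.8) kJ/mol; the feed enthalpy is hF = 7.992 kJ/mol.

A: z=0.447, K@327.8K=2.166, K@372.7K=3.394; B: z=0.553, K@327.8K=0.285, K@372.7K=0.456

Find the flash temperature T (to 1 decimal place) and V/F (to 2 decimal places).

T = 334.4 K, V/F = 0.23

Adiabatic flash: solve Rachford–Rice at each trial T, then check hF = ψ·hV(T) + (1−ψ)·hL(T).
  T = 327.8 K: K = (2.166, 0.285), RR gives ψ = 0.151, H_out = 4.527 kJ/mol
  T = 372.7 K: K = (3.394, 0.456), RR gives ψ = 0.591, H_out = 23.697 kJ/mol
  T = 350.2 K: K = (2.749, 0.366), RR gives ψ = 0.389, H_out = 14.986 kJ/mol
  T = 339.0 K: K = (2.450, 0.324), RR gives ψ = 0.280, H_out = 10.156 kJ/mol
  T = 333.4 K: K = (2.306, 0.304), RR gives ψ = 0.219, H_out = 7.476 kJ/mol
  T = 336.2 K: K = (2.377, 0.314), RR gives ψ = 0.250, H_out = 8.845 kJ/mol
  T = 334.8 K: K = (2.342, 0.309), RR gives ψ = 0.235, H_out = 8.168 kJ/mol
Linear interpolation between T = 333.4 (H_out = 7.476) and T = 334.8 (H_out = 8.168) on hF = 7.992 gives T ≈ 334.4 K, at which ψ = 0.23.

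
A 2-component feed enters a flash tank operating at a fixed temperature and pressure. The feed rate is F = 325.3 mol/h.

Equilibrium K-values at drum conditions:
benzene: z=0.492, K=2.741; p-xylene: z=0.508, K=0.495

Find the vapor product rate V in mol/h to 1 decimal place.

V = 222.0 mol/h

Rachford–Rice: g(ψ) = Σ zᵢ(Kᵢ−1)/(1+ψ(Kᵢ−1)) = 0.
g(0) = ΣzᵢKᵢ − 1 = 0.600 and g(1) = 1 − Σzᵢ/Kᵢ = -0.206, so a root lies in (0, 1).
Iterate (Newton) starting at ψ = 0.49:
  ψ = 0.490: g = 0.1213, g' = -0.663 → ψ = 0.673
  ψ = 0.673: g = 0.0058, g' = -0.613 → ψ = 0.682
Converged at ψ = 0.682.
Then V = ψ·F = 0.6825·325.3 = 222.0 mol/h and L = F − V = 103.3 mol/h.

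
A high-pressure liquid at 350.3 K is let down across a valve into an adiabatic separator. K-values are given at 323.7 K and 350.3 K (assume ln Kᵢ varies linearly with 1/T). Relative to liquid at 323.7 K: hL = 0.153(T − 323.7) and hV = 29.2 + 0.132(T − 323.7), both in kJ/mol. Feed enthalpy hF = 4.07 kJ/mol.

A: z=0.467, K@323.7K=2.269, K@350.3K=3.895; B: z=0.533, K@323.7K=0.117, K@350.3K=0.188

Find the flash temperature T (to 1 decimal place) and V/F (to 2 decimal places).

T = 325.1 K, V/F = 0.13

Adiabatic flash: solve Rachford–Rice at each trial T, then check hF = ψ·hV(T) + (1−ψ)·hL(T).
  T = 323.7 K: K = (2.269, 0.117), RR gives ψ = 0.109, H_out = 3.179 kJ/mol
  T = 350.3 K: K = (3.895, 0.188), RR gives ψ = 0.391, H_out = 15.269 kJ/mol
  T = 337.0 K: K = (3.005, 0.150), RR gives ψ = 0.283, H_out = 10.229 kJ/mol
  T = 330.4 K: K = (2.621, 0.133), RR gives ψ = 0.210, H_out = 7.120 kJ/mol
  T = 327.0 K: K = (2.438, 0.125), RR gives ψ = 0.163, H_out = 5.248 kJ/mol
  T = 325.4 K: K = (2.355, 0.121), RR gives ψ = 0.138, H_out = 4.280 kJ/mol
Linear interpolation between T = 323.7 (H_out = 3.179) and T = 325.4 (H_out = 4.280) on hF = 4.07 gives T ≈ 325.1 K, at which ψ = 0.13.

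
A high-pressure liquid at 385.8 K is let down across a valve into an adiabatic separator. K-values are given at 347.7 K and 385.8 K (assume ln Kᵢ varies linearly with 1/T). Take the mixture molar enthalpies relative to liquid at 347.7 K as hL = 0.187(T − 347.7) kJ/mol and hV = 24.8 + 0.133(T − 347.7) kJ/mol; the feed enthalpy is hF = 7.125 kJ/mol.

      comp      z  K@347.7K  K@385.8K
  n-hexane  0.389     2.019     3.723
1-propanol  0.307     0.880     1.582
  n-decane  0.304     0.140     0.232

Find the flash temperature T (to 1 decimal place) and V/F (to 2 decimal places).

T = 351.8 K, V/F = 0.26

Adiabatic flash: solve Rachford–Rice at each trial T, then check hF = ψ·hV(T) + (1−ψ)·hL(T).
  T = 347.7 K: K = (2.019, 0.880, 0.140), RR gives ψ = 0.160, H_out = 3.972 kJ/mol
  T = 385.8 K: K = (3.723, 1.582, 0.232), RR gives ψ = 0.689, H_out = 22.794 kJ/mol
  T = 366.8 K: K = (2.788, 1.199, 0.183), RR gives ψ = 0.503, H_out = 15.522 kJ/mol
  T = 357.2 K: K = (2.381, 1.031, 0.160), RR gives ψ = 0.363, H_out = 10.591 kJ/mol
  T = 352.4 K: K = (2.193, 0.953, 0.150), RR gives ψ = 0.271, H_out = 7.535 kJ/mol
  T = 350.0 K: K = (2.103, 0.915, 0.145), RR gives ψ = 0.218, H_out = 5.799 kJ/mol
Linear interpolation between T = 350.0 (H_out = 5.799) and T = 352.4 (H_out = 7.535) on hF = 7.125 gives T ≈ 351.8 K, at which ψ = 0.26.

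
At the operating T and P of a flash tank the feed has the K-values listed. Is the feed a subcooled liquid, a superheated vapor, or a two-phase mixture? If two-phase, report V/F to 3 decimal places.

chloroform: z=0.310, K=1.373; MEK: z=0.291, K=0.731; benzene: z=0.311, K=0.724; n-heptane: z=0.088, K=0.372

subcooled liquid

ΣzᵢKᵢ = 0.896; Σzᵢ/Kᵢ = 1.290.
Since ΣzᵢKᵢ < 1 the mixture is below its bubble point — single liquid phase.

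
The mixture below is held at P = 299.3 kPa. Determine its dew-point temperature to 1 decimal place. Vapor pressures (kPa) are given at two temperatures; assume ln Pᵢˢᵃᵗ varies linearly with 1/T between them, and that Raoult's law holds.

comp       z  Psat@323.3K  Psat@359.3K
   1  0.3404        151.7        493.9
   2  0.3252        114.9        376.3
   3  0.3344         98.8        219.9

Dew-point temperature: Σzᵢ·P/Pᵢˢᵃᵗ(T) = 1. Interpolate ln Pᵢˢᵃᵗ = aᵢ + bᵢ/T.
  T = 323.3 K: ΣzᵢP/Pᵢˢᵃᵗ = 2.5317
  T = 359.3 K: ΣzᵢP/Pᵢˢᵃᵗ = 0.9201
  T = 341.3 K: ΣzᵢP/Pᵢˢᵃᵗ = 1.4793
  T = 350.3 K: ΣzᵢP/Pᵢˢᵃᵗ = 1.1584
  T = 354.8 K: ΣzᵢP/Pᵢˢᵃᵗ = 1.0306
  T = 357.1 K: ΣzᵢP/Pᵢˢᵃᵗ = 0.9721
Interpolating between 354.8 K and 357.1 K gives T ≈ 356.0 K.

T = 356.0 K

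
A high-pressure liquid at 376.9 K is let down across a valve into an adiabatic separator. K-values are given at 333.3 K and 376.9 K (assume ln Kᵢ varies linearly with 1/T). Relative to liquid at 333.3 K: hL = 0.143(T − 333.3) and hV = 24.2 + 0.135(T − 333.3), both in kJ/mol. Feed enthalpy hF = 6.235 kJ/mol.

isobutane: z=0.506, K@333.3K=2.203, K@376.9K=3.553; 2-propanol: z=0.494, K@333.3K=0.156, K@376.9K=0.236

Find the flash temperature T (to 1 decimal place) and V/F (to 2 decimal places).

T = 337.7 K, V/F = 0.23

Adiabatic flash: solve Rachford–Rice at each trial T, then check hF = ψ·hV(T) + (1−ψ)·hL(T).
  T = 333.3 K: K = (2.203, 0.156), RR gives ψ = 0.189, H_out = 4.571 kJ/mol
  T = 376.9 K: K = (3.553, 0.236), RR gives ψ = 0.469, H_out = 17.416 kJ/mol
  T = 355.1 K: K = (2.839, 0.194), RR gives ψ = 0.359, H_out = 11.753 kJ/mol
  T = 344.2 K: K = (2.511, 0.175), RR gives ψ = 0.286, H_out = 8.459 kJ/mol
  T = 338.8 K: K = (2.356, 0.165), RR gives ψ = 0.242, H_out = 6.629 kJ/mol
  T = 336.1 K: K = (2.280, 0.161), RR gives ψ = 0.217, H_out = 5.647 kJ/mol
  T = 337.5 K: K = (2.319, 0.163), RR gives ψ = 0.230, H_out = 6.163 kJ/mol
Linear interpolation between T = 337.5 (H_out = 6.163) and T = 338.8 (H_out = 6.629) on hF = 6.235 gives T ≈ 337.7 K, at which ψ = 0.23.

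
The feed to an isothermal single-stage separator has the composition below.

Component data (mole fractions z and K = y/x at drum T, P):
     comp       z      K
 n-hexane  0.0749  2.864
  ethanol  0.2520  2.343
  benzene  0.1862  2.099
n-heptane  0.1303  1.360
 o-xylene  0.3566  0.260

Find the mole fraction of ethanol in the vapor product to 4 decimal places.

Material balance + equilibrium reduce to Σ zᵢ(Kᵢ−1)/(1+ψ(Kᵢ−1)) = 0.
Check two-phase: ΣzᵢKᵢ = 1.4657 > 1 and Σzᵢ/Kᵢ = 1.6898 > 1, so g(0) = 0.4657 > 0 and g(1) = -0.6898 < 0.
Newton–Raphson from ψ = 0.53:
  ψ = 0.5300: g = 0.00248, g' = -0.8513 → ψ = 0.5329
Converged at ψ = 0.5329.
Compositions from xᵢ = zᵢ/(1+ψ(Kᵢ−1)), yᵢ = Kᵢxᵢ:
  n-hexane: x = 0.0376, y = 0.1076
  ethanol: x = 0.1469, y = 0.3441
  benzene: x = 0.1174, y = 0.2465
  n-heptane: x = 0.1093, y = 0.1487
  o-xylene: x = 0.5888, y = 0.1531

y_ethanol = 0.3441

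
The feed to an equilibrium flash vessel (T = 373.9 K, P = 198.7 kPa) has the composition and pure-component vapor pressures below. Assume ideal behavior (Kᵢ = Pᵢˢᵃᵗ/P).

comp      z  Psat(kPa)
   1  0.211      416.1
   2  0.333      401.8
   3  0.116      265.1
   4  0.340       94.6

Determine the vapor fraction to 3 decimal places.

Raoult's law: Kᵢ = Pᵢˢᵃᵗ/P = Pᵢˢᵃᵗ/198.7.
  K_1 = 416.1/198.7 = 2.09411, K_2 = 401.8/198.7 = 2.02214, K_3 = 265.1/198.7 = 1.33417, K_4 = 94.6/198.7 = 0.47609
Newton iteration, ψ⁰ = 0.5:
  ψ = 0.500: g = 0.1663, g' = -0.439 → ψ = 0.879
  ψ = 0.879: g = -0.0033, g' = -0.491 → ψ = 0.872
Converged at ψ = 0.872.

ψ = 0.872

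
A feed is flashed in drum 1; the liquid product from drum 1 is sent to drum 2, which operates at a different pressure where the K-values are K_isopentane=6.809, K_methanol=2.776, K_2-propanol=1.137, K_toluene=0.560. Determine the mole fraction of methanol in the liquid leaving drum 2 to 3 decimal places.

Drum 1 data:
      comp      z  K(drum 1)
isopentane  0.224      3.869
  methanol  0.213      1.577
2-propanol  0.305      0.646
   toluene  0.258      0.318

x_methanol (drum 2) = 0.067

Drum 1:
Iterate (Newton) starting at ψ₁ = 0.5:
  ψ₁ = 0.500: g = -0.0388, g' = -0.687 → ψ₁ = 0.443
  ψ₁ = 0.443: g = 0.0004, g' = -0.702 → ψ₁ = 0.444
Converged at ψ₁ = 0.444.
Drum-1 compositions:
  isopentane: x = 0.099, y = 0.381
  methanol: x = 0.170, y = 0.267
  2-propanol: x = 0.362, y = 0.234
  toluene: x = 0.370, y = 0.118
Drum-2 feed = drum-1 liquid: z₂ = (0.0985, 0.1696, 0.3619, 0.3700).
Drum 2:
Rachford–Rice: g(ψ₂) = Σ zᵢ(Kᵢ−1)/(1+ψ₂(Kᵢ−1)) = 0.
Check two-phase: ΣzᵢKᵢ = 1.760 > 1 and Σzᵢ/Kᵢ = 1.055 > 1, so g(0) = 0.760 > 0 and g(1) = -0.055 < 0.
Newton–Raphson from ψ₂ = 0.5:
  ψ₂ = 0.500: g = 0.1437, g' = -0.492 → ψ₂ = 0.792
  ψ₂ = 0.792: g = 0.0220, g' = -0.373 → ψ₂ = 0.851
  ψ₂ = 0.851: g = 0.0002, g' = -0.367 → ψ₂ = 0.852
Converged at ψ₂ = 0.852.
  isopentane: x = 0.017, y = 0.113
  methanol: x = 0.067, y = 0.187
  2-propanol: x = 0.324, y = 0.368
  toluene: x = 0.592, y = 0.331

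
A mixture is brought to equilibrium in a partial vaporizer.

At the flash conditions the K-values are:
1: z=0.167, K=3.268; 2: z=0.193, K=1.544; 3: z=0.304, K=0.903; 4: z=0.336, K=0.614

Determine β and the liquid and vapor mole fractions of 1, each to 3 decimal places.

β = 0.752, x_1 = 0.062, y_1 = 0.202

Let β = V/F and solve Σ zᵢ(Kᵢ−1)/(1+β(Kᵢ−1)) = 0.
Feasibility: ΣzᵢKᵢ = 1.325, Σzᵢ/Kᵢ = 1.060 — both > 1, two phases present.
Iterate (Newton) starting at β = 0.33:
  β = 0.330: g = 0.1265, g' = -0.391 → β = 0.654
  β = 0.654: g = 0.0250, g' = -0.263 → β = 0.749
  β = 0.749: g = 0.0007, g' = -0.249 → β = 0.752
Converged at β = 0.752.
Compositions from xᵢ = zᵢ/(1+β(Kᵢ−1)), yᵢ = Kᵢxᵢ:
  1: x = 0.062, y = 0.202
  2: x = 0.137, y = 0.211
  3: x = 0.328, y = 0.296
  4: x = 0.473, y = 0.291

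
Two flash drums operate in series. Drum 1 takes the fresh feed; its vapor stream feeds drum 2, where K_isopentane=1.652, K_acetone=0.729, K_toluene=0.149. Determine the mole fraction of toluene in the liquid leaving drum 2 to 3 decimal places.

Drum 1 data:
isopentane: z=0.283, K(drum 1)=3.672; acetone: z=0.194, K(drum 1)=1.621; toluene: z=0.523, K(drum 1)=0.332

x_toluene (drum 2) = 0.271

Drum 1:
Let ψ₁ = V/F and solve Σ zᵢ(Kᵢ−1)/(1+ψ₁(Kᵢ−1)) = 0.
Feasibility: ΣzᵢKᵢ = 1.527, Σzᵢ/Kᵢ = 1.772 — both > 1, two phases present.
Iterate (Newton) starting at ψ₁ = 0.45:
  ψ₁ = 0.450: g = -0.0620, g' = -0.939 → ψ₁ = 0.384
  ψ₁ = 0.384: g = 0.0006, g' = -0.963 → ψ₁ = 0.385
Converged at ψ₁ = 0.385.
Drum-1 compositions:
  isopentane: x = 0.140, y = 0.512
  acetone: x = 0.157, y = 0.254
  toluene: x = 0.704, y = 0.234
Drum-2 feed = drum-1 vapor: z₂ = (0.5125, 0.2538, 0.2337).
Drum 2:
Iterate (Newton) starting at ψ₂ = 0.43:
  ψ₂ = 0.430: g = -0.1305, g' = -0.578 → ψ₂ = 0.204
  ψ₂ = 0.204: g = -0.0186, g' = -0.438 → ψ₂ = 0.162
  ψ₂ = 0.162: g = -0.0003, g' = -0.426 → ψ₂ = 0.161
Converged at ψ₂ = 0.161.
  isopentane: x = 0.464, y = 0.766
  acetone: x = 0.265, y = 0.193
  toluene: x = 0.271, y = 0.040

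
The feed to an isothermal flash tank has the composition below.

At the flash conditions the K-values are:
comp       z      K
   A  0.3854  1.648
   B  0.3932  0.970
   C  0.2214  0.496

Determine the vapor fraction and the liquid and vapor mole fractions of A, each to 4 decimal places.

Newton–Raphson from ψ = 0.5:
  ψ = 0.5000: g = 0.02747, g' = -0.1932 → ψ = 0.6422
  ψ = 0.6422: g = -0.00066, g' = -0.2040 → ψ = 0.6390
Converged at ψ = 0.6389.
Compositions from xᵢ = zᵢ/(1+ψ(Kᵢ−1)), yᵢ = Kᵢxᵢ:
  A: x = 0.2726, y = 0.4492
  B: x = 0.4009, y = 0.3889
  C: x = 0.3266, y = 0.1620

ψ = 0.6389, x_A = 0.2726, y_A = 0.4492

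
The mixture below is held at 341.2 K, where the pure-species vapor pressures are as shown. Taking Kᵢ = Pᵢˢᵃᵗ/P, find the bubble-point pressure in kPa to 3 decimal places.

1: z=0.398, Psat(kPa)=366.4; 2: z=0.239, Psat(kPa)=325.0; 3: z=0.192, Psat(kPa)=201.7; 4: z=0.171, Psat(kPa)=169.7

Pbub = 291.247 kPa

At the bubble point ψ → 0, so ΣzᵢKᵢ = 1 with Kᵢ = Pᵢˢᵃᵗ/P ⇒ P = ΣzᵢPᵢˢᵃᵗ.
P = 0.398·366.4 + 0.239·325.0 + 0.192·201.7 + 0.171·169.7 = 291.247 kPa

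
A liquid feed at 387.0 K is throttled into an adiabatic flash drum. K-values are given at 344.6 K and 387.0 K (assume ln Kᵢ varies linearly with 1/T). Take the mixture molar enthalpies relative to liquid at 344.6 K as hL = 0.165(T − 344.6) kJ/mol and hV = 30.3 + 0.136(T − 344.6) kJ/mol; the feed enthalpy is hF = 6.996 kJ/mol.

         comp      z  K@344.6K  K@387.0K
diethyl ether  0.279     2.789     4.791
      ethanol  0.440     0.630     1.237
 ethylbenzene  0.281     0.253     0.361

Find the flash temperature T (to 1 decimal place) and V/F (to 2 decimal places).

T = 349.3 K, V/F = 0.21

Adiabatic flash: solve Rachford–Rice at each trial T, then check hF = ψ·hV(T) + (1−ψ)·hL(T).
  T = 344.6 K: K = (2.789, 0.630, 0.253), RR gives ψ = 0.132, H_out = 3.991 kJ/mol
  T = 387.0 K: K = (4.791, 1.237, 0.361), RR gives ψ = 0.776, H_out = 29.564 kJ/mol
  T = 365.8 K: K = (3.713, 0.900, 0.305), RR gives ψ = 0.465, H_out = 17.315 kJ/mol
  T = 355.2 K: K = (3.232, 0.757, 0.279), RR gives ψ = 0.299, H_out = 10.710 kJ/mol
  T = 349.9 K: K = (3.006, 0.692, 0.266), RR gives ψ = 0.216, H_out = 7.380 kJ/mol
  T = 347.2 K: K = (2.894, 0.660, 0.259), RR gives ψ = 0.173, H_out = 5.665 kJ/mol
  T = 348.5 K: K = (2.947, 0.675, 0.262), RR gives ψ = 0.194, H_out = 6.493 kJ/mol
Linear interpolation between T = 348.5 (H_out = 6.493) and T = 349.9 (H_out = 7.380) on hF = 6.996 gives T ≈ 349.3 K, at which ψ = 0.21.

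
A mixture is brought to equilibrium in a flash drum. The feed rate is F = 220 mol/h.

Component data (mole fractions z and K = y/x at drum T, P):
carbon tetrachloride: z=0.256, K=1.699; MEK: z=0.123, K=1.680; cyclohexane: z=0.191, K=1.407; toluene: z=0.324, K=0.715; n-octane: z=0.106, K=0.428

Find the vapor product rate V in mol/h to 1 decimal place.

V = 172.7 mol/h

Rachford–Rice: g(V/F) = Σ zᵢ(Kᵢ−1)/(1+V/F(Kᵢ−1)) = 0.
Feasibility: ΣzᵢKᵢ = 1.187, Σzᵢ/Kᵢ = 1.060 — both > 1, two phases present.
Newton–Raphson from V/F = 0.5:
  V/F = 0.500: g = 0.0670, g' = -0.226 → V/F = 0.796
  V/F = 0.796: g = -0.0029, g' = -0.255 → V/F = 0.785
Converged at V/F = 0.785.
Then V = V/F·F = 0.7850·220 = 172.7 mol/h and L = F − V = 47.3 mol/h.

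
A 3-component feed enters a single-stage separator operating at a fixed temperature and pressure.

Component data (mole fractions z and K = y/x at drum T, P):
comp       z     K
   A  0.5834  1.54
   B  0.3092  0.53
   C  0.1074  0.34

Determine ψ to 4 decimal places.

ψ = 0.3461

Rachford–Rice: g(ψ) = Σ zᵢ(Kᵢ−1)/(1+ψ(Kᵢ−1)) = 0.
Feasibility: ΣzᵢKᵢ = 1.0988, Σzᵢ/Kᵢ = 1.2781 — both > 1, two phases present.
Newton iteration, ψ⁰ = 0.5:
  ψ = 0.5000: g = -0.04770, g' = -0.3264 → ψ = 0.3539
  ψ = 0.3539: g = -0.00230, g' = -0.2978 → ψ = 0.3461
Converged at ψ = 0.3461.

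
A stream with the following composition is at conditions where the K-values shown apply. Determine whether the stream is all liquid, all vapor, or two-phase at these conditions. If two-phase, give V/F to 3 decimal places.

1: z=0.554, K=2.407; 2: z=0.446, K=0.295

ΣzᵢKᵢ = 1.465; Σzᵢ/Kᵢ = 1.742.
Both exceed 1, so a two-phase solution exists.
Rachford–Rice: g(ψ) = Σ zᵢ(Kᵢ−1)/(1+ψ(Kᵢ−1)) = 0.
Binary case is linear: z₁(K₁−1)(1+ψ(K₂−1)) + z₂(K₂−1)(1+ψ(K₁−1)) = 0
⇒ ψ = [z₁(K₁−1)+z₂(K₂−1)] / [−(K₁−1)(K₂−1)] = 0.4650/0.9919 = 0.469

two-phase, V/F = 0.469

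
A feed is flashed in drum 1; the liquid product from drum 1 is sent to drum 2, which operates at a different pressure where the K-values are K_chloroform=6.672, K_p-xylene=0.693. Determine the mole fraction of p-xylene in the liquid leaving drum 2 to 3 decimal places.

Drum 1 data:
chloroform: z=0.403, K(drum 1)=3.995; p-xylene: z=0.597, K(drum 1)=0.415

x_p-xylene (drum 2) = 0.949

Drum 1:
Material balance + equilibrium reduce to Σ zᵢ(Kᵢ−1)/(1+ψ₁(Kᵢ−1)) = 0.
g(0) = ΣzᵢKᵢ − 1 = 0.858 and g(1) = 1 − Σzᵢ/Kᵢ = -0.539, so a root lies in (0, 1).
Binary case is linear: z₁(K₁−1)(1+ψ₁(K₂−1)) + z₂(K₂−1)(1+ψ₁(K₁−1)) = 0
⇒ ψ₁ = [z₁(K₁−1)+z₂(K₂−1)] / [−(K₁−1)(K₂−1)] = 0.8577/1.7521 = 0.490
Drum-1 compositions:
  chloroform: x = 0.163, y = 0.653
  p-xylene: x = 0.837, y = 0.347
Drum-2 feed = drum-1 liquid: z₂ = (0.1634, 0.8366).
Drum 2:
Material balance + equilibrium reduce to Σ zᵢ(Kᵢ−1)/(1+ψ₂(Kᵢ−1)) = 0.
Feasibility: ΣzᵢKᵢ = 1.670, Σzᵢ/Kᵢ = 1.232 — both > 1, two phases present.
Newton iteration, ψ₂⁰ = 0.5:
  ψ₂ = 0.500: g = -0.0618, g' = -0.467 → ψ₂ = 0.368
  ψ₂ = 0.368: g = 0.0108, g' = -0.652 → ψ₂ = 0.384
  ψ₂ = 0.384: g = 0.0003, g' = -0.621 → ψ₂ = 0.385
Converged at ψ₂ = 0.385.
  chloroform: x = 0.051, y = 0.343
  p-xylene: x = 0.949, y = 0.657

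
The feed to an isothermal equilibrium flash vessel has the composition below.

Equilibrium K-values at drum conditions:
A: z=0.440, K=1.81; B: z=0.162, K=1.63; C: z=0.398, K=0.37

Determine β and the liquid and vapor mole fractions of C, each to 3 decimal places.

Material balance + equilibrium reduce to Σ zᵢ(Kᵢ−1)/(1+β(Kᵢ−1)) = 0.
Check two-phase: ΣzᵢKᵢ = 1.208 > 1 and Σzᵢ/Kᵢ = 1.418 > 1, so g(0) = 0.208 > 0 and g(1) = -0.418 < 0.
Iterate (Newton) starting at β = 0.66:
  β = 0.660: g = -0.1249, g' = -0.618 → β = 0.458
  β = 0.458: g = -0.0132, g' = -0.504 → β = 0.432
  β = 0.432: g = -0.0001, g' = -0.496 → β = 0.431
Converged at β = 0.431.
Compositions from xᵢ = zᵢ/(1+β(Kᵢ−1)), yᵢ = Kᵢxᵢ:
  A: x = 0.326, y = 0.590
  B: x = 0.127, y = 0.208
  C: x = 0.547, y = 0.202

β = 0.431, x_C = 0.547, y_C = 0.202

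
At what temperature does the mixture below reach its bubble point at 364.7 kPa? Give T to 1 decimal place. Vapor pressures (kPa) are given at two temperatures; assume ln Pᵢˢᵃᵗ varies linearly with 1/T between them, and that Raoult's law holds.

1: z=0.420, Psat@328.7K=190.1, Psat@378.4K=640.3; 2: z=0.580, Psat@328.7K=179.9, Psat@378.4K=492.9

Bubble-point temperature: ΣzᵢPᵢˢᵃᵗ(T) = P. Interpolate ln Pᵢˢᵃᵗ = aᵢ + bᵢ/T.
  T = 328.7 K: ΣzᵢPᵢˢᵃᵗ = 184.18 kPa
  T = 378.4 K: ΣzᵢPᵢˢᵃᵗ = 554.81 kPa
  T = 353.5 K: ΣzᵢPᵢˢᵃᵗ = 331.49 kPa
  T = 365.9 K: ΣzᵢPᵢˢᵃᵗ = 432.06 kPa
  T = 359.7 K: ΣzᵢPᵢˢᵃᵗ = 379.29 kPa
  T = 356.6 K: ΣzᵢPᵢˢᵃᵗ = 354.79 kPa
  T = 358.1 K: ΣzᵢPᵢˢᵃᵗ = 366.49 kPa
Interpolating between 356.6 K and 358.1 K gives T ≈ 357.9 K.

T = 357.9 K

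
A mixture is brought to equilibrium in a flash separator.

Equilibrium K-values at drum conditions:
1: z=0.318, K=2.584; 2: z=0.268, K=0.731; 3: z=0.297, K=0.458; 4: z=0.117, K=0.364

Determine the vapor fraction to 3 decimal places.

ψ = 0.264

Iterate (Newton) starting at ψ = 0.5:
  ψ = 0.500: g = -0.1321, g' = -0.540 → ψ = 0.255
  ψ = 0.255: g = 0.0055, g' = -0.612 → ψ = 0.264
Converged at ψ = 0.264.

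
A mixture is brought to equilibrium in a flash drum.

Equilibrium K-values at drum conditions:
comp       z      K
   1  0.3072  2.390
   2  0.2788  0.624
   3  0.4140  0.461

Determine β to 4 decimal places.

Rachford–Rice: g(β) = Σ zᵢ(Kᵢ−1)/(1+β(Kᵢ−1)) = 0.
g(0) = ΣzᵢKᵢ − 1 = 0.0990 and g(1) = 1 − Σzᵢ/Kᵢ = -0.4734, so a root lies in (0, 1).
Newton–Raphson from β = 0.39:
  β = 0.3900: g = -0.12848, g' = -0.4965 → β = 0.1312
  β = 0.1312: g = 0.01072, g' = -0.6074 → β = 0.1489
  β = 0.1489: g = 0.00012, g' = -0.5938 → β = 0.1491
Converged at β = 0.1491.

β = 0.1491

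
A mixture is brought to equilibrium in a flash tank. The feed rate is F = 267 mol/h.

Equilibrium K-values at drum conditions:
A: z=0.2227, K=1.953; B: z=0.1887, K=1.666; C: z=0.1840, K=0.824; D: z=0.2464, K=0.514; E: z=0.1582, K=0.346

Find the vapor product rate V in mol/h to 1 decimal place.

V = 56.2 mol/h

Newton–Raphson from ψ = 0.5:
  ψ = 0.5000: g = -0.10941, g' = -0.3977 → ψ = 0.2249
  ψ = 0.2249: g = -0.00538, g' = -0.3730 → ψ = 0.2104
  ψ = 0.2104: g = 0.00001, g' = -0.3741 → ψ = 0.2105
Converged at ψ = 0.2105.
Then V = ψ·F = 0.2105·267 = 56.2 mol/h and L = F − V = 210.8 mol/h.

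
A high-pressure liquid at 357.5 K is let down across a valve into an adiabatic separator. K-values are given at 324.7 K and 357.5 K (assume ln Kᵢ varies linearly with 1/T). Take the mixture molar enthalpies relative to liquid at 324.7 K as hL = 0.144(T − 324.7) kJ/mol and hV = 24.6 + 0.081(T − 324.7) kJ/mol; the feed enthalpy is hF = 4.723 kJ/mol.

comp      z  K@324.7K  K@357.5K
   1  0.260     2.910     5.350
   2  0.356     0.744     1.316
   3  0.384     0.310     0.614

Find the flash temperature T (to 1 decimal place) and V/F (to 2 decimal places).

T = 326.4 K, V/F = 0.18

Adiabatic flash: solve Rachford–Rice at each trial T, then check hF = ψ·hV(T) + (1−ψ)·hL(T).
  T = 324.7 K: K = (2.910, 0.744, 0.310), RR gives ψ = 0.145, H_out = 3.562 kJ/mol
  T = 357.5 K: K = (5.350, 1.316, 0.614), RR gives ψ = 1.000, H_out = 27.257 kJ/mol
  T = 341.1 K: K = (4.004, 1.003, 0.444), RR gives ψ = 0.529, H_out = 14.826 kJ/mol
  T = 332.9 K: K = (3.427, 0.867, 0.372), RR gives ψ = 0.326, H_out = 9.027 kJ/mol
  T = 328.8 K: K = (3.161, 0.804, 0.340), RR gives ψ = 0.234, H_out = 6.298 kJ/mol
  T = 326.8 K: K = (3.037, 0.774, 0.325), RR gives ψ = 0.191, H_out = 4.970 kJ/mol
Linear interpolation between T = 324.7 (H_out = 3.562) and T = 326.8 (H_out = 4.970) on hF = 4.723 gives T ≈ 326.4 K, at which ψ = 0.18.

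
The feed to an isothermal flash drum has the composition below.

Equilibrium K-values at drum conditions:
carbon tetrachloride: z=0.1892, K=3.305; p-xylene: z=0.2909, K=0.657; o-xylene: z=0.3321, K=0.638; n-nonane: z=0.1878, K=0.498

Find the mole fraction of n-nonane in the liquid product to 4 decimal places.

Newton iteration, V/F⁰ = 0.3:
  V/F = 0.3000: g = -0.09926, g' = -0.5142 → V/F = 0.1070
  V/F = 0.1070: g = 0.02158, g' = -0.7837 → V/F = 0.1345
  V/F = 0.1345: g = 0.00082, g' = -0.7259 → V/F = 0.1356
Converged at V/F = 0.1356.
Compositions from xᵢ = zᵢ/(1+V/F(Kᵢ−1)), yᵢ = Kᵢxᵢ:
  carbon tetrachloride: x = 0.1441, y = 0.4764
  p-xylene: x = 0.3051, y = 0.2004
  o-xylene: x = 0.3492, y = 0.2228
  n-nonane: x = 0.2015, y = 0.1004

x_n-nonane = 0.2015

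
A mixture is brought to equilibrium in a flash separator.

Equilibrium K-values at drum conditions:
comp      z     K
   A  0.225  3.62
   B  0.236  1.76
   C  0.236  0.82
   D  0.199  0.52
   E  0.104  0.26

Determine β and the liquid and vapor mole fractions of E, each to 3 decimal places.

Rachford–Rice: g(β) = Σ zᵢ(Kᵢ−1)/(1+β(Kᵢ−1)) = 0.
Check two-phase: ΣzᵢKᵢ = 1.554 > 1 and Σzᵢ/Kᵢ = 1.267 > 1, so g(0) = 0.554 > 0 and g(1) = -0.267 < 0.
Newton–Raphson from β = 0.41:
  β = 0.410: g = 0.1457, g' = -0.636 → β = 0.639
  β = 0.639: g = 0.0093, g' = -0.588 → β = 0.655
Converged at β = 0.655.
Compositions from xᵢ = zᵢ/(1+β(Kᵢ−1)), yᵢ = Kᵢxᵢ:
  A: x = 0.083, y = 0.300
  B: x = 0.158, y = 0.277
  C: x = 0.268, y = 0.219
  D: x = 0.290, y = 0.151
  E: x = 0.202, y = 0.052

β = 0.655, x_E = 0.202, y_E = 0.052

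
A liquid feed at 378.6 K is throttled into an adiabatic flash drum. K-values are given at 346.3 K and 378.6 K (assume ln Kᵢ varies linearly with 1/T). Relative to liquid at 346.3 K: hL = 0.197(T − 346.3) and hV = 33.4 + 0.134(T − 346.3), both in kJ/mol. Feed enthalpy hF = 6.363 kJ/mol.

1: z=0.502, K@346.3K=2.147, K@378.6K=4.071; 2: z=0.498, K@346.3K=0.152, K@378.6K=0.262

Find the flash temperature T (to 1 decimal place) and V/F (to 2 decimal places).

Adiabatic flash: solve Rachford–Rice at each trial T, then check hF = ψ·hV(T) + (1−ψ)·hL(T).
  T = 346.3 K: K = (2.147, 0.152), RR gives ψ = 0.158, H_out = 5.271 kJ/mol
  T = 378.6 K: K = (4.071, 0.262), RR gives ψ = 0.518, H_out = 22.612 kJ/mol
  T = 362.5 K: K = (3.002, 0.202), RR gives ψ = 0.380, H_out = 15.510 kJ/mol
  T = 354.4 K: K = (2.548, 0.176), RR gives ψ = 0.288, H_out = 11.052 kJ/mol
  T = 350.4 K: K = (2.344, 0.164), RR gives ψ = 0.230, H_out = 8.423 kJ/mol
  T = 348.4 K: K = (2.246, 0.158), RR gives ψ = 0.197, H_out = 6.954 kJ/mol
  T = 347.4 K: K = (2.199, 0.155), RR gives ψ = 0.179, H_out = 6.172 kJ/mol
Linear interpolation between T = 347.4 (H_out = 6.172) and T = 348.4 (H_out = 6.954) on hF = 6.363 gives T ≈ 347.6 K, at which ψ = 0.18.

T = 347.6 K, V/F = 0.18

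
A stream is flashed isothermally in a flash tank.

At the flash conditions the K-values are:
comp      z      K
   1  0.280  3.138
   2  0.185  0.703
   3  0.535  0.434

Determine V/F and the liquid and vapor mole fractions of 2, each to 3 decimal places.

V/F = 0.223, x_2 = 0.198, y_2 = 0.139

Material balance + equilibrium reduce to Σ zᵢ(Kᵢ−1)/(1+V/F(Kᵢ−1)) = 0.
Feasibility: ΣzᵢKᵢ = 1.241, Σzᵢ/Kᵢ = 1.585 — both > 1, two phases present.
Newton–Raphson from V/F = 0.56:
  V/F = 0.560: g = -0.2368, g' = -0.656 → V/F = 0.199
  V/F = 0.199: g = 0.0203, g' = -0.866 → V/F = 0.222
  V/F = 0.222: g = 0.0004, g' = -0.831 → V/F = 0.223
Converged at V/F = 0.223.
Compositions from xᵢ = zᵢ/(1+V/F(Kᵢ−1)), yᵢ = Kᵢxᵢ:
  1: x = 0.190, y = 0.595
  2: x = 0.198, y = 0.139
  3: x = 0.612, y = 0.266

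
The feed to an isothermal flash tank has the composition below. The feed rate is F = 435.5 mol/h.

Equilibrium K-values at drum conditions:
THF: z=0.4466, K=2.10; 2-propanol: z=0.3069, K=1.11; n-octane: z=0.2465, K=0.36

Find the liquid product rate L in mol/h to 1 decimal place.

Let ψ = V/F and solve Σ zᵢ(Kᵢ−1)/(1+ψ(Kᵢ−1)) = 0.
Check two-phase: ΣzᵢKᵢ = 1.3673 > 1 and Σzᵢ/Kᵢ = 1.1739 > 1, so g(0) = 0.3673 > 0 and g(1) = -0.1739 < 0.
Iterate (Newton) starting at ψ = 0.5:
  ψ = 0.5000: g = 0.11694, g' = -0.4466 → ψ = 0.7618
  ψ = 0.7618: g = -0.00945, g' = -0.5476 → ψ = 0.7446
  ψ = 0.7446: g = -0.00011, g' = -0.5350 → ψ = 0.7444
Converged at ψ = 0.7444.
Then V = ψ·F = 0.7444·435.5 = 324.2 mol/h and L = F − V = 111.3 mol/h.

L = 111.3 mol/h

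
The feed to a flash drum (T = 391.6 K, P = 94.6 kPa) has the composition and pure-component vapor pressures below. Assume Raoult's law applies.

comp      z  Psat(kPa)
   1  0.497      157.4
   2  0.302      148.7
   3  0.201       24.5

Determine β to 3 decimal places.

β = 0.758

Raoult's law: Kᵢ = Pᵢˢᵃᵗ/P = Pᵢˢᵃᵗ/94.6.
  K_1 = 157.4/94.6 = 1.66385, K_2 = 148.7/94.6 = 1.57188, K_3 = 24.5/94.6 = 0.25899
Let β = V/F and solve Σ zᵢ(Kᵢ−1)/(1+β(Kᵢ−1)) = 0.
g(0) = ΣzᵢKᵢ − 1 = 0.354 and g(1) = 1 − Σzᵢ/Kᵢ = -0.267, so a root lies in (0, 1).
Iterate (Newton) starting at β = 0.5:
  β = 0.500: g = 0.1454, g' = -0.462 → β = 0.815
  β = 0.815: g = -0.0441, g' = -0.842 → β = 0.763
  β = 0.763: g = -0.0031, g' = -0.728 → β = 0.758
Converged at β = 0.758.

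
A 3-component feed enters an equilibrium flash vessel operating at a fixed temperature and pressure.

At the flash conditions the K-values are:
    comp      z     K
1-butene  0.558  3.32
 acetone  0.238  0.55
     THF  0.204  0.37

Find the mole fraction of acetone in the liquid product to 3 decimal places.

x_acetone = 0.381

Material balance + equilibrium reduce to Σ zᵢ(Kᵢ−1)/(1+V/F(Kᵢ−1)) = 0.
Feasibility: ΣzᵢKᵢ = 2.059, Σzᵢ/Kᵢ = 1.152 — both > 1, two phases present.
Iterate (Newton) starting at V/F = 0.5:
  V/F = 0.500: g = 0.2735, g' = -0.897 → V/F = 0.805
  V/F = 0.805: g = 0.0227, g' = -0.817 → V/F = 0.833
Converged at V/F = 0.833.
Compositions from xᵢ = zᵢ/(1+V/F(Kᵢ−1)), yᵢ = Kᵢxᵢ:
  1-butene: x = 0.190, y = 0.632
  acetone: x = 0.381, y = 0.209
  THF: x = 0.429, y = 0.159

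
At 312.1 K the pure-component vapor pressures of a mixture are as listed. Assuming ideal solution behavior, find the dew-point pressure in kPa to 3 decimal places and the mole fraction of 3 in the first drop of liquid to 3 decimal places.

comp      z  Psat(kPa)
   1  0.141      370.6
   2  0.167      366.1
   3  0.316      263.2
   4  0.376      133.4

Pdew = 205.938 kPa, x_3 = 0.247

At the dew point ψ → 1, so Σzᵢ/Kᵢ = 1 with Kᵢ = Pᵢˢᵃᵗ/P ⇒ 1/P = Σzᵢ/Pᵢˢᵃᵗ.
1/P = 0.141/370.6 + 0.167/366.1 + 0.316/263.2 + 0.376/133.4 = 0.004856 ⇒ P = 205.938 kPa
xᵢ = zᵢP/Pᵢˢᵃᵗ ⇒ x_3 = 0.316·205.938/263.2 = 0.247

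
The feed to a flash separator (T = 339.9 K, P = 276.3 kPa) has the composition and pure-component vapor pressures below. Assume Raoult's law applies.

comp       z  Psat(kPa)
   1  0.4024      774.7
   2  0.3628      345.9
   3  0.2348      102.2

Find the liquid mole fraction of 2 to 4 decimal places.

x_2 = 0.2949

Raoult's law: Kᵢ = Pᵢˢᵃᵗ/P = Pᵢˢᵃᵗ/276.3.
  K_1 = 774.7/276.3 = 2.803836, K_2 = 345.9/276.3 = 1.251900, K_3 = 102.2/276.3 = 0.369888
Rachford–Rice: g(ψ) = Σ zᵢ(Kᵢ−1)/(1+ψ(Kᵢ−1)) = 0.
Feasibility: ΣzᵢKᵢ = 1.6693, Σzᵢ/Kᵢ = 1.0681 — both > 1, two phases present.
Newton–Raphson from ψ = 0.33:
  ψ = 0.3300: g = 0.35260, g' = -0.6827 → ψ = 0.8465
  ψ = 0.8465: g = 0.04553, g' = -0.6488 → ψ = 0.9166
  ψ = 0.9166: g = -0.00244, g' = -0.7236 → ψ = 0.9133
  ψ = 0.9133: g = -0.00001, g' = -0.7193 → ψ = 0.9132
Converged at ψ = 0.9132.
Compositions from xᵢ = zᵢ/(1+ψ(Kᵢ−1)), yᵢ = Kᵢxᵢ:
  1: x = 0.1520, y = 0.4262
  2: x = 0.2949, y = 0.3692
  3: x = 0.5531, y = 0.2046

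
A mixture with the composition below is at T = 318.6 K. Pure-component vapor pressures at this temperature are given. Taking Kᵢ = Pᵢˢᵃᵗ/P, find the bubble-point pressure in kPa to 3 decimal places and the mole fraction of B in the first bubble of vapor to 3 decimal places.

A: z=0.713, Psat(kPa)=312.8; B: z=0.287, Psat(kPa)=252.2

At the bubble point ψ → 0, so ΣzᵢKᵢ = 1 with Kᵢ = Pᵢˢᵃᵗ/P ⇒ P = ΣzᵢPᵢˢᵃᵗ.
P = 0.713·312.8 + 0.287·252.2 = 295.408 kPa
yᵢ = zᵢPᵢˢᵃᵗ/P ⇒ y_B = 0.287·252.2/295.408 = 0.245

Pbub = 295.408 kPa, y_B = 0.245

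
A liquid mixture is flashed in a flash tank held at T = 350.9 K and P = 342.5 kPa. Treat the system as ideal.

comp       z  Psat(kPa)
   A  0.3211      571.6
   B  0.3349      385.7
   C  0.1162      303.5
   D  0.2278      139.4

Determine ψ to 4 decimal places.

Raoult's law: Kᵢ = Pᵢˢᵃᵗ/P = Pᵢˢᵃᵗ/342.5.
  K_A = 571.6/342.5 = 1.668905, K_B = 385.7/342.5 = 1.126131, K_C = 303.5/342.5 = 0.886131, K_D = 139.4/342.5 = 0.407007
Newton iteration, ψ⁰ = 0.5:
  ψ = 0.5000: g = -0.00536, g' = -0.2489 → ψ = 0.4785
  ψ = 0.4785: g = -0.00004, g' = -0.2450 → ψ = 0.4783
Converged at ψ = 0.4783.

ψ = 0.4783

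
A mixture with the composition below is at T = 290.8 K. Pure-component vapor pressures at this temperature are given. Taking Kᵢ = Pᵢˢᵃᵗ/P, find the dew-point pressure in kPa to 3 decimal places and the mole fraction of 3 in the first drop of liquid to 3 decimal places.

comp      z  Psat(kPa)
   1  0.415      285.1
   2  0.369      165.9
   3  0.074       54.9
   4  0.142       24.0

Pdew = 91.371 kPa, x_3 = 0.123

At the dew point ψ → 1, so Σzᵢ/Kᵢ = 1 with Kᵢ = Pᵢˢᵃᵗ/P ⇒ 1/P = Σzᵢ/Pᵢˢᵃᵗ.
1/P = 0.415/285.1 + 0.369/165.9 + 0.074/54.9 + 0.142/24.0 = 0.010944 ⇒ P = 91.371 kPa
xᵢ = zᵢP/Pᵢˢᵃᵗ ⇒ x_3 = 0.074·91.371/54.9 = 0.123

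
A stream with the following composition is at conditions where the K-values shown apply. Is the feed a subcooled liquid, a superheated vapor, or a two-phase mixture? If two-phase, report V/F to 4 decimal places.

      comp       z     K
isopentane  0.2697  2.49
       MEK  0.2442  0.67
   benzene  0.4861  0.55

ΣzᵢKᵢ = 1.1025; Σzᵢ/Kᵢ = 1.3566.
Both exceed 1, so a two-phase solution exists.
Material balance + equilibrium reduce to Σ zᵢ(Kᵢ−1)/(1+ψ(Kᵢ−1)) = 0.
Iterate (Newton) starting at ψ = 0.61:
  ψ = 0.6100: g = -0.19189, g' = -0.3930 → ψ = 0.1218
  ψ = 0.1218: g = 0.02476, g' = -0.5680 → ψ = 0.1653
  ψ = 0.1653: g = 0.00085, g' = -0.5301 → ψ = 0.1670
Converged at ψ = 0.1670.

two-phase, V/F = 0.1670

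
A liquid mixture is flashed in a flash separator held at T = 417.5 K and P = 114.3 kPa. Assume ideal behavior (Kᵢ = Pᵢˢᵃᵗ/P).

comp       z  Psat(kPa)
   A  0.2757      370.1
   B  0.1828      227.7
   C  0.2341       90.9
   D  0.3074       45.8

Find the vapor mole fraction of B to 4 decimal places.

y_B = 0.2204

Raoult's law: Kᵢ = Pᵢˢᵃᵗ/P = Pᵢˢᵃᵗ/114.3.
  K_A = 370.1/114.3 = 3.237970, K_B = 227.7/114.3 = 1.992126, K_C = 90.9/114.3 = 0.795276, K_D = 45.8/114.3 = 0.400700
Material balance + equilibrium reduce to Σ zᵢ(Kᵢ−1)/(1+β(Kᵢ−1)) = 0.
Check two-phase: ΣzᵢKᵢ = 1.5662 > 1 and Σzᵢ/Kᵢ = 1.2384 > 1, so g(0) = 0.5662 > 0 and g(1) = -0.2384 < 0.
Newton iteration, β⁰ = 0.55:
  β = 0.5500: g = 0.06510, g' = -0.6109 → β = 0.6566
  β = 0.6566: g = 0.00058, g' = -0.6056 → β = 0.6575
Converged at β = 0.6575.
Compositions from xᵢ = zᵢ/(1+β(Kᵢ−1)), yᵢ = Kᵢxᵢ:
  A: x = 0.1116, y = 0.3612
  B: x = 0.1106, y = 0.2204
  C: x = 0.2705, y = 0.2151
  D: x = 0.5073, y = 0.2033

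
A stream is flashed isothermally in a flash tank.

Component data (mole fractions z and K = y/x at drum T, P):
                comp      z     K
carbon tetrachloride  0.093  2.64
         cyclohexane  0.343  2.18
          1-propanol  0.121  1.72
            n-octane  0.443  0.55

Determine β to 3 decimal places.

β = 0.843

Let β = V/F and solve Σ zᵢ(Kᵢ−1)/(1+β(Kᵢ−1)) = 0.
g(0) = ΣzᵢKᵢ − 1 = 0.445 and g(1) = 1 − Σzᵢ/Kᵢ = -0.068, so a root lies in (0, 1).
Newton–Raphson from β = 0.5:
  β = 0.500: g = 0.1452, g' = -0.448 → β = 0.824
  β = 0.824: g = 0.0078, g' = -0.419 → β = 0.843
Converged at β = 0.843.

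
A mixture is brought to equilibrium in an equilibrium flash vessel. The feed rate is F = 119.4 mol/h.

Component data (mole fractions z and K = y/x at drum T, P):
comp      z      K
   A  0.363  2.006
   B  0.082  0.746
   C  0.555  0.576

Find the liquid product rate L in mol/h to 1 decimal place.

L = 87.5 mol/h

Material balance + equilibrium reduce to Σ zᵢ(Kᵢ−1)/(1+V/F(Kᵢ−1)) = 0.
g(0) = ΣzᵢKᵢ − 1 = 0.109 and g(1) = 1 − Σzᵢ/Kᵢ = -0.254, so a root lies in (0, 1).
Newton iteration, V/F⁰ = 0.5:
  V/F = 0.500: g = -0.0795, g' = -0.330 → V/F = 0.259
  V/F = 0.259: g = 0.0030, g' = -0.363 → V/F = 0.267
Converged at V/F = 0.267.
Then V = V/F·F = 0.2674·119.4 = 31.9 mol/h and L = F − V = 87.5 mol/h.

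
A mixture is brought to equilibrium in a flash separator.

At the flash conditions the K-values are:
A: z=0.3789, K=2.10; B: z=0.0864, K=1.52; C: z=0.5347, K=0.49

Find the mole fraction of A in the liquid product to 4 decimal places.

Rachford–Rice: g(V/F) = Σ zᵢ(Kᵢ−1)/(1+V/F(Kᵢ−1)) = 0.
Check two-phase: ΣzᵢKᵢ = 1.1890 > 1 and Σzᵢ/Kᵢ = 1.3285 > 1, so g(0) = 0.1890 > 0 and g(1) = -0.3285 < 0.
Newton iteration, V/F⁰ = 0.5:
  V/F = 0.5000: g = -0.06148, g' = -0.4561 → V/F = 0.3652
Converged at V/F = 0.3652.
Compositions from xᵢ = zᵢ/(1+V/F(Kᵢ−1)), yᵢ = Kᵢxᵢ:
  A: x = 0.2703, y = 0.5677
  B: x = 0.0726, y = 0.1104
  C: x = 0.6571, y = 0.3220

x_A = 0.2703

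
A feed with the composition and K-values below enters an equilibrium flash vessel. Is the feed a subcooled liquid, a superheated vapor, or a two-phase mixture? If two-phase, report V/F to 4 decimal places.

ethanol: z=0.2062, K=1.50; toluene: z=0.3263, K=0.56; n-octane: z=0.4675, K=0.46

ΣzᵢKᵢ = 0.7071; Σzᵢ/Kᵢ = 1.7364.
Since ΣzᵢKᵢ < 1 the mixture is below its bubble point — single liquid phase.

subcooled liquid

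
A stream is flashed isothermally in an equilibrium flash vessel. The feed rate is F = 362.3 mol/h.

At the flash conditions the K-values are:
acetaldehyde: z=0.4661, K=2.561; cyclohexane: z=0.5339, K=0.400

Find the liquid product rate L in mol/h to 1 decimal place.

L = 204.8 mol/h

Let β = V/F and solve Σ zᵢ(Kᵢ−1)/(1+β(Kᵢ−1)) = 0.
Check two-phase: ΣzᵢKᵢ = 1.4072 > 1 and Σzᵢ/Kᵢ = 1.5167 > 1, so g(0) = 0.4072 > 0 and g(1) = -0.5167 < 0.
Binary case is linear: z₁(K₁−1)(1+β(K₂−1)) + z₂(K₂−1)(1+β(K₁−1)) = 0
⇒ β = [z₁(K₁−1)+z₂(K₂−1)] / [−(K₁−1)(K₂−1)] = 0.40724/0.93660 = 0.4348
Then V = β·F = 0.4348·362.3 = 157.5 mol/h and L = F − V = 204.8 mol/h.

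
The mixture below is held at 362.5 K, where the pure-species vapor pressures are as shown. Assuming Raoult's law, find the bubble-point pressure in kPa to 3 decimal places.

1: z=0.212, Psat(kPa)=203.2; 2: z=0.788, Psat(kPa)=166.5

At the bubble point ψ → 0, so ΣzᵢKᵢ = 1 with Kᵢ = Pᵢˢᵃᵗ/P ⇒ P = ΣzᵢPᵢˢᵃᵗ.
P = 0.212·203.2 + 0.788·166.5 = 174.280 kPa

Pbub = 174.280 kPa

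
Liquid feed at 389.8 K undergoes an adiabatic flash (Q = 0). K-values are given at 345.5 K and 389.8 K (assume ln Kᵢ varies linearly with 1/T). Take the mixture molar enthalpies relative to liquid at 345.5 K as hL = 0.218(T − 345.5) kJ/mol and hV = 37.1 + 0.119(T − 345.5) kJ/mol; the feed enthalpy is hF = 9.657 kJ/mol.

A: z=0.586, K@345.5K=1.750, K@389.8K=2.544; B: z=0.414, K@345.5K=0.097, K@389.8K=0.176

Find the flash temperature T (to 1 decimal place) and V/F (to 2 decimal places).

T = 355.3 K, V/F = 0.21

Adiabatic flash: solve Rachford–Rice at each trial T, then check hF = ψ·hV(T) + (1−ψ)·hL(T).
  T = 345.5 K: K = (1.750, 0.097), RR gives ψ = 0.097, H_out = 3.597 kJ/mol
  T = 389.8 K: K = (2.544, 0.176), RR gives ψ = 0.443, H_out = 24.151 kJ/mol
  T = 367.6 K: K = (2.133, 0.133), RR gives ψ = 0.310, H_out = 15.656 kJ/mol
  T = 356.6 K: K = (1.939, 0.114), RR gives ψ = 0.221, H_out = 10.361 kJ/mol
  T = 351.1 K: K = (1.844, 0.105), RR gives ψ = 0.165, H_out = 7.242 kJ/mol
  T = 353.9 K: K = (1.892, 0.110), RR gives ψ = 0.194, H_out = 8.878 kJ/mol
  T = 355.2 K: K = (1.915, 0.112), RR gives ψ = 0.207, H_out = 9.603 kJ/mol
Linear interpolation between T = 355.2 (H_out = 9.603) and T = 356.6 (H_out = 10.361) on hF = 9.657 gives T ≈ 355.3 K, at which ψ = 0.21.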